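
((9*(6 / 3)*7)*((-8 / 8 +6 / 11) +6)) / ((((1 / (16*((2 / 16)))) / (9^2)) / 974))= 110250778.91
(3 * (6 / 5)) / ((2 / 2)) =18 / 5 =3.60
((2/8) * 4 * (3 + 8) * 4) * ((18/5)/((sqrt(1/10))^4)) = 15840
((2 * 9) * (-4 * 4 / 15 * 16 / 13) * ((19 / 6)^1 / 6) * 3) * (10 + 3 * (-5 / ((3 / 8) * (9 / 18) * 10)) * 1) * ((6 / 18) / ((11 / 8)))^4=-19922944 / 77084865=-0.26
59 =59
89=89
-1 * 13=-13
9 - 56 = -47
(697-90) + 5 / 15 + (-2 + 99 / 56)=607.10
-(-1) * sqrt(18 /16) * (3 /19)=9 * sqrt(2) /76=0.17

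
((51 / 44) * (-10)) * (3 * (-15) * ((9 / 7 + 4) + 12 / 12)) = 22950 / 7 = 3278.57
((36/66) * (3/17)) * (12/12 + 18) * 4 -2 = 994/187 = 5.32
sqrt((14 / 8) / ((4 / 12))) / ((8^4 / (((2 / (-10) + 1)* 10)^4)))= 2.29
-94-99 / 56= -5363 / 56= -95.77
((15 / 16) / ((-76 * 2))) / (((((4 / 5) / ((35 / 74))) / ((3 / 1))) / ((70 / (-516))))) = 91875 / 61908992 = 0.00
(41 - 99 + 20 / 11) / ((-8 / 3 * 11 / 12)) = 2781 / 121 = 22.98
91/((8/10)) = 455/4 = 113.75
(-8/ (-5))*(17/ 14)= 68/ 35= 1.94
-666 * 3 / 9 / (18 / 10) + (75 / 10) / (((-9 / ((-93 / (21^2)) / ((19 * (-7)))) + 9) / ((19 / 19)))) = -962997 / 7808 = -123.33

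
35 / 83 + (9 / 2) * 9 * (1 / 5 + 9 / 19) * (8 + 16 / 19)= 36206023 / 149815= 241.67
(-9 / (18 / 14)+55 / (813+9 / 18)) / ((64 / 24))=-33837 / 13016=-2.60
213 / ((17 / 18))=225.53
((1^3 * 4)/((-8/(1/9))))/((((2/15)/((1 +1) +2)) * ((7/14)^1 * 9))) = -10/27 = -0.37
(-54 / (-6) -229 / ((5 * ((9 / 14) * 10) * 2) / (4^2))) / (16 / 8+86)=-10799 / 19800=-0.55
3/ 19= 0.16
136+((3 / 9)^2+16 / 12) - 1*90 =427 / 9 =47.44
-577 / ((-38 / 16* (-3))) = -4616 / 57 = -80.98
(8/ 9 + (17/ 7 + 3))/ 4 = 199/ 126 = 1.58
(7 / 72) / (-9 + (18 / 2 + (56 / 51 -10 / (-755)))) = 17969 / 205392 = 0.09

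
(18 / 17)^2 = 324 / 289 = 1.12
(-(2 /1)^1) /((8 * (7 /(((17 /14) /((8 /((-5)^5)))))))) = 53125 /3136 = 16.94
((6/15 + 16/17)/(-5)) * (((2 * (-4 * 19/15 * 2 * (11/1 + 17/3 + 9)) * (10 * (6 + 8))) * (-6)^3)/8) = -224155008/425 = -527423.55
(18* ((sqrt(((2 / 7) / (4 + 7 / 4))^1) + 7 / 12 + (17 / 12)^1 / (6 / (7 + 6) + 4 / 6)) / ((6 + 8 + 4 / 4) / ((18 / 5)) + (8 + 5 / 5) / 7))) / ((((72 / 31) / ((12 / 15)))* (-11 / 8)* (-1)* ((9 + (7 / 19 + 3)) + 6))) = 56544* sqrt(322) / 101100065 + 4003433 / 48352205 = 0.09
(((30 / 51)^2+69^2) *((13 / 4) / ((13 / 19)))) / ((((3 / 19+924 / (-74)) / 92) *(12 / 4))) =-422731245119 / 7514289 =-56256.99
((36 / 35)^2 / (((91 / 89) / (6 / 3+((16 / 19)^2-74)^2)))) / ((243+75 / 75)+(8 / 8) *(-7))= 26924611737888 / 1147675144525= 23.46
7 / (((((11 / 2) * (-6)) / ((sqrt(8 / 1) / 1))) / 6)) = -28 * sqrt(2) / 11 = -3.60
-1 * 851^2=-724201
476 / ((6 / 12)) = 952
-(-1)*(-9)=-9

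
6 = 6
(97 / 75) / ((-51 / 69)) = -2231 / 1275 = -1.75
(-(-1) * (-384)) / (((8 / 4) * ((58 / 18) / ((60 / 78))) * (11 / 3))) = -51840 / 4147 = -12.50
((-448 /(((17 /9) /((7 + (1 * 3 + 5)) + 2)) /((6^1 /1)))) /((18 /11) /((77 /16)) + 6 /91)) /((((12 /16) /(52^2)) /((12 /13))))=-147751059456 /745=-198323569.74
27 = 27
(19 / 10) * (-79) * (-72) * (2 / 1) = 108072 / 5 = 21614.40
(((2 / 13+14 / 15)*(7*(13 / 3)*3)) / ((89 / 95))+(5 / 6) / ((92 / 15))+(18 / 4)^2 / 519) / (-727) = -899021461 / 6178877688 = -0.15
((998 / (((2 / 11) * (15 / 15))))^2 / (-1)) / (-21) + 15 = 30129436 / 21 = 1434735.05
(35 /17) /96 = 35 /1632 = 0.02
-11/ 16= -0.69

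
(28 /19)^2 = 784 /361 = 2.17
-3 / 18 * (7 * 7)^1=-49 / 6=-8.17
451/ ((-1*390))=-451/ 390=-1.16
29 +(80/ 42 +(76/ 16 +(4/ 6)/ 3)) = 9041/ 252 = 35.88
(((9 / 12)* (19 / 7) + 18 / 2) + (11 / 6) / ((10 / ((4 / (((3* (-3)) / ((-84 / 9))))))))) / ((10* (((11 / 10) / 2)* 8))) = 0.27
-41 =-41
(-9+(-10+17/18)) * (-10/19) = 1625/171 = 9.50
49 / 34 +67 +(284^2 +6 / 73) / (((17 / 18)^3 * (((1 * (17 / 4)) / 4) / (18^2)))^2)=10763536740852718727455 / 1018460586386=10568437193.08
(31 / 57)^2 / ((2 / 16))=7688 / 3249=2.37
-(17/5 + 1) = -22/5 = -4.40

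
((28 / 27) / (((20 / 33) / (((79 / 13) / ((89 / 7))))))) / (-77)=-553 / 52065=-0.01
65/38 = 1.71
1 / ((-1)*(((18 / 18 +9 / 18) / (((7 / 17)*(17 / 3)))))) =-14 / 9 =-1.56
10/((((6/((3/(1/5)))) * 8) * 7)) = 25/56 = 0.45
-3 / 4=-0.75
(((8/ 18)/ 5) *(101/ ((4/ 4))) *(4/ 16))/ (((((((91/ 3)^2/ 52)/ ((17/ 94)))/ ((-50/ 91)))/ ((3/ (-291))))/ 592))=20329280/ 264271553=0.08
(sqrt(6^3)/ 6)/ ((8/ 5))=5 * sqrt(6)/ 8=1.53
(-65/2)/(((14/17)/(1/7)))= -1105/196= -5.64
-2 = -2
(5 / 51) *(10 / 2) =25 / 51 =0.49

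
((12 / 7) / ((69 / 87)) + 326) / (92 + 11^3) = 52834 / 229103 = 0.23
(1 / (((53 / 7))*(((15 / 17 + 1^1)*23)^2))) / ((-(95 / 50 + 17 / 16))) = -10115 / 425265216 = -0.00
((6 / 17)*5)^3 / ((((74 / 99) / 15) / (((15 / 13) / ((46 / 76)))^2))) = 400.79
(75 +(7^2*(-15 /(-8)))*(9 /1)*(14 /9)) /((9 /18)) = 5445 /2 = 2722.50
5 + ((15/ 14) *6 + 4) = 108/ 7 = 15.43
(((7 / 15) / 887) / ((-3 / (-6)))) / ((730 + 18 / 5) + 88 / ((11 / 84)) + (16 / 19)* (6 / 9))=133 / 177735286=0.00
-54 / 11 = -4.91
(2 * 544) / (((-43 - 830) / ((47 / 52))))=-12784 / 11349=-1.13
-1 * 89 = -89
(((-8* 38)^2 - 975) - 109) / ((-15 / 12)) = -365328 / 5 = -73065.60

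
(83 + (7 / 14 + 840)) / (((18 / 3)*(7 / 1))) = 1847 / 84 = 21.99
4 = 4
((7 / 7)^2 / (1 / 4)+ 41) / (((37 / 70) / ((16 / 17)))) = 50400 / 629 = 80.13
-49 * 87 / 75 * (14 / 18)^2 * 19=-1322951 / 2025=-653.31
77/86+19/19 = 163/86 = 1.90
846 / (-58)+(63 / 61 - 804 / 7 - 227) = -4401049 / 12383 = -355.41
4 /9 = 0.44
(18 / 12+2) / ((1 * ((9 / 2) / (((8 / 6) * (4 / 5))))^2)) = 3584 / 18225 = 0.20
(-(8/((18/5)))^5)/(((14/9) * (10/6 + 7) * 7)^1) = -800000/1393119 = -0.57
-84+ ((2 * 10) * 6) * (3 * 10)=3516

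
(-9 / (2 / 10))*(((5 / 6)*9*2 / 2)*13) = -8775 / 2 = -4387.50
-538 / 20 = -269 / 10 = -26.90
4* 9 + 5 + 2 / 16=41.12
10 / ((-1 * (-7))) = 10 / 7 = 1.43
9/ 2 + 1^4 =11/ 2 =5.50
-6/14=-3/7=-0.43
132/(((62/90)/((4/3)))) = 7920/31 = 255.48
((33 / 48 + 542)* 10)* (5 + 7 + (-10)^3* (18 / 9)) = -10788627.50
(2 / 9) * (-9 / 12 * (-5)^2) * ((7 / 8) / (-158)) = 175 / 7584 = 0.02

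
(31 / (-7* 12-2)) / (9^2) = -31 / 6966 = -0.00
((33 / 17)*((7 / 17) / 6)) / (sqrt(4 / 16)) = 0.27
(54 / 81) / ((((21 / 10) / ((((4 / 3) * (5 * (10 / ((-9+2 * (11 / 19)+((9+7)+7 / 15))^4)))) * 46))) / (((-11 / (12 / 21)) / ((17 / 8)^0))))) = -7727628046875 / 2281432014481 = -3.39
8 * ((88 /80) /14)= 22 /35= 0.63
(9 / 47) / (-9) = -0.02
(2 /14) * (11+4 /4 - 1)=11 /7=1.57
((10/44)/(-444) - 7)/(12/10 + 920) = -0.01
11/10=1.10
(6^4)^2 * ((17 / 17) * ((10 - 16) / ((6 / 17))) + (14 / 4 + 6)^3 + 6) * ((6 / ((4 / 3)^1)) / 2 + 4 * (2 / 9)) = 4462197336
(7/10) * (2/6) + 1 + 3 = 127/30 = 4.23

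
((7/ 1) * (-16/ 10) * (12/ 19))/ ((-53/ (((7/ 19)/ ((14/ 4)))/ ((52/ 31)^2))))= 80724/ 16167385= 0.00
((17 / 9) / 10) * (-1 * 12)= -2.27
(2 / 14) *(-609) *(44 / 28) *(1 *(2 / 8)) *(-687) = 657459 / 28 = 23480.68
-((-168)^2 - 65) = -28159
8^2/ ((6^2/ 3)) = 16/ 3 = 5.33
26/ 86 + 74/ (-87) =-0.55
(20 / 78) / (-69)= -10 / 2691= -0.00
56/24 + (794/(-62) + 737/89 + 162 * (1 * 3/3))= 1322729/8277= 159.81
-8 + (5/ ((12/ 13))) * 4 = 13.67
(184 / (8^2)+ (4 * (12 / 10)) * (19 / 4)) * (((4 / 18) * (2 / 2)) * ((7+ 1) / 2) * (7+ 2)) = 1027 / 5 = 205.40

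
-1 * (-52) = 52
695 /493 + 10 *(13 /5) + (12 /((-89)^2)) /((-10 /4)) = 535170533 /19525265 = 27.41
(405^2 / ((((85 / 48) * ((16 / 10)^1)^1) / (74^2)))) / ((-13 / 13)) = -5389205400 / 17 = -317012082.35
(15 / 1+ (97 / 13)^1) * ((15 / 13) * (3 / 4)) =3285 / 169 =19.44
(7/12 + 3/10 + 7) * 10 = 473/6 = 78.83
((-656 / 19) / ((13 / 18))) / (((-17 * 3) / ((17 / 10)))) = 1968 / 1235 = 1.59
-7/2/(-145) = 7/290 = 0.02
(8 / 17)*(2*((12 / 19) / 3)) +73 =23643 / 323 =73.20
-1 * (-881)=881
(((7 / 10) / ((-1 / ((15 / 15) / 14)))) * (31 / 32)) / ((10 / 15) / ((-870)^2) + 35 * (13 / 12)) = -3519585 / 2755116064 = -0.00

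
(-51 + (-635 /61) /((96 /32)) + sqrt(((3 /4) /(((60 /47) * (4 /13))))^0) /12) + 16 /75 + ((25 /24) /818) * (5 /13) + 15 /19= -394763402257 /7394883600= -53.38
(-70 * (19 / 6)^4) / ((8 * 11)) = -4561235 / 57024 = -79.99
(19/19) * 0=0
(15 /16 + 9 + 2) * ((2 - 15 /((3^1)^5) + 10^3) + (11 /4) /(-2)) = 123837715 /10368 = 11944.22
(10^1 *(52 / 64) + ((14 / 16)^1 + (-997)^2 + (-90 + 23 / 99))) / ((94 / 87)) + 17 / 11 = 2853572749 / 3102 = 919913.85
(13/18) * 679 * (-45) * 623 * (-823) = 22629294415/2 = 11314647207.50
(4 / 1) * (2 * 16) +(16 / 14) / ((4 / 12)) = 131.43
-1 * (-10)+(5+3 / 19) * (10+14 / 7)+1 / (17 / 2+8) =45116 / 627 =71.96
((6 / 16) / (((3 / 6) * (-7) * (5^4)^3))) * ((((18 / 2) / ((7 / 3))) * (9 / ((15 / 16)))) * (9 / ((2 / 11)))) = -48114 / 59814453125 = -0.00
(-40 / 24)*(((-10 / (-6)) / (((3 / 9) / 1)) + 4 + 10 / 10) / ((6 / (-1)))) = 25 / 9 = 2.78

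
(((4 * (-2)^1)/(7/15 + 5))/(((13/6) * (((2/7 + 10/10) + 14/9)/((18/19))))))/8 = -51030/1812733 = -0.03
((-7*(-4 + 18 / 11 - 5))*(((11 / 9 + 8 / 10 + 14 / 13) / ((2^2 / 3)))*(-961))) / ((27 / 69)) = -841527519 / 2860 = -294240.39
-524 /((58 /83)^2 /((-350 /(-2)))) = -157930325 /841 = -187788.73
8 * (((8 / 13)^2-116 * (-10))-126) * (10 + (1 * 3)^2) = 26571120 / 169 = 157225.56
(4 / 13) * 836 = 3344 / 13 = 257.23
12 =12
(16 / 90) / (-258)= -4 / 5805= -0.00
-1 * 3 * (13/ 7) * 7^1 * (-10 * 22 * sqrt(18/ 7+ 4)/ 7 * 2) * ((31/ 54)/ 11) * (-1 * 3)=-8060 * sqrt(322)/ 147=-983.89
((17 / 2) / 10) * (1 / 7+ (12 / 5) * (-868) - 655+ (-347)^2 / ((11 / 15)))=1056729741 / 7700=137237.63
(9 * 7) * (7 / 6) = 73.50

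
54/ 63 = 6/ 7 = 0.86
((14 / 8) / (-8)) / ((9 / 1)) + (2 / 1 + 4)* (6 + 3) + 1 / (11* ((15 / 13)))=856223 / 15840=54.05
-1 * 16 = -16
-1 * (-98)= 98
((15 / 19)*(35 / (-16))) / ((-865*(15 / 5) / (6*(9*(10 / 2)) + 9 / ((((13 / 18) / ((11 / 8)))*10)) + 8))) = 1018157 / 5469568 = 0.19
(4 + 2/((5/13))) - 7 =11/5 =2.20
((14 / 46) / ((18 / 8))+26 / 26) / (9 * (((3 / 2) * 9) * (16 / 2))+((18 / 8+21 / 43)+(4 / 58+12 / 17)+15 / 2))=19927060 / 17254606923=0.00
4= 4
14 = 14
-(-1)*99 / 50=99 / 50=1.98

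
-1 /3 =-0.33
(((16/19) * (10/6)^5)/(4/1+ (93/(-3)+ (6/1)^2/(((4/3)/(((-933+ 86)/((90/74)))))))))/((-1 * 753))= 31250/40916117169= 0.00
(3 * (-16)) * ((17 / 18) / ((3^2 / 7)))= -952 / 27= -35.26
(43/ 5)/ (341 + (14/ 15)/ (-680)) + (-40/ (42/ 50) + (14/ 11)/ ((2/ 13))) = -15796484617/ 401730483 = -39.32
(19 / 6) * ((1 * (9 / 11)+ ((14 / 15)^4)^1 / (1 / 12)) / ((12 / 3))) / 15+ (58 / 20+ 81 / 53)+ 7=42330976753 / 3541725000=11.95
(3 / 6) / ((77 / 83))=83 / 154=0.54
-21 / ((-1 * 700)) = 3 / 100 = 0.03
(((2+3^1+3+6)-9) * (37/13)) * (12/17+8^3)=1612460/221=7296.20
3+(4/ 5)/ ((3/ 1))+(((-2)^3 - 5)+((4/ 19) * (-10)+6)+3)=-809/ 285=-2.84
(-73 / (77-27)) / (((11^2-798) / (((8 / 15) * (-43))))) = -12556 / 253875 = -0.05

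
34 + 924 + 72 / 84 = 6712 / 7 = 958.86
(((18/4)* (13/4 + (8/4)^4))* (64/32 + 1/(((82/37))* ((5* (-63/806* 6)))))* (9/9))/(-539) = -140069/482160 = -0.29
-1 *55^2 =-3025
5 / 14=0.36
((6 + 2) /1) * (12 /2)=48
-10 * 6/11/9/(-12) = 5/99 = 0.05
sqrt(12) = 2 * sqrt(3) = 3.46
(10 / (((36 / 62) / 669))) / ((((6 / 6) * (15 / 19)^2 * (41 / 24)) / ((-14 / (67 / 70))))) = -3913089824 / 24723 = -158277.31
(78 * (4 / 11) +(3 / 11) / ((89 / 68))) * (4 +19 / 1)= 643356 / 979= 657.16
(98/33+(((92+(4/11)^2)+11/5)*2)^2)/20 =19544224721/10980750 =1779.86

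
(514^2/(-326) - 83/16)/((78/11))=-23398067/203424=-115.02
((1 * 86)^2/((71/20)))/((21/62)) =9171040/1491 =6150.93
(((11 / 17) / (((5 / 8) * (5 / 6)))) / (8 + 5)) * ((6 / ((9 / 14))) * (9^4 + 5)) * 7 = 226500736 / 5525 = 40995.61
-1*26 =-26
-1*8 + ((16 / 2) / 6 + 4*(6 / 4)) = -2 / 3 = -0.67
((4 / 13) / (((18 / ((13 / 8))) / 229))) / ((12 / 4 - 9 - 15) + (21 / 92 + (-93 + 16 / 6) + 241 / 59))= -310753 / 5228157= -0.06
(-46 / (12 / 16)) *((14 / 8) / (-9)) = 11.93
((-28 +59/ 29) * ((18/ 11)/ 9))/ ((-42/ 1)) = 251/ 2233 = 0.11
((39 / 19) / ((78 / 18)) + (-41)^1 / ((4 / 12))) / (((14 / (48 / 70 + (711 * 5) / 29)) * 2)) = -72820422 / 134995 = -539.43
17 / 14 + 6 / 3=45 / 14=3.21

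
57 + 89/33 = 1970/33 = 59.70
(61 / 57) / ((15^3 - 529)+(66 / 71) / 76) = 8662 / 23035623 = 0.00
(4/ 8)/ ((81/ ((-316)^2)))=49928/ 81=616.40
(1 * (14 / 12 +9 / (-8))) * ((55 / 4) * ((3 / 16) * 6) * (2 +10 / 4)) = 1485 / 512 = 2.90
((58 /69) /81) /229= 58 /1279881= 0.00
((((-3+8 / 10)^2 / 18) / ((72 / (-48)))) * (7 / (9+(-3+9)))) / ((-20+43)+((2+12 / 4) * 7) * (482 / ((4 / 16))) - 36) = -847 / 683103375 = -0.00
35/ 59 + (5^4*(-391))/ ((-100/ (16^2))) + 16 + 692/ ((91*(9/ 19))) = 30231195133/ 48321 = 625632.65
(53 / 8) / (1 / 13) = 689 / 8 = 86.12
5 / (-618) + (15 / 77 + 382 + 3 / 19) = 382.34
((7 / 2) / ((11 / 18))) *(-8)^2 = 4032 / 11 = 366.55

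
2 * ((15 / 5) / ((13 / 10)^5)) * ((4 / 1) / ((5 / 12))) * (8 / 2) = 23040000 / 371293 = 62.05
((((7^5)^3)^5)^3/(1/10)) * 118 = 16555450783047058552013563268568539297939869829141388011100277981488678120050266837671975524389597642301139911665081105230339498580448279678504500197985706885741435983851872129629889283414152260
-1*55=-55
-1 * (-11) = 11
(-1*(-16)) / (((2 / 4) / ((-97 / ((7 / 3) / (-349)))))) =3249888 / 7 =464269.71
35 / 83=0.42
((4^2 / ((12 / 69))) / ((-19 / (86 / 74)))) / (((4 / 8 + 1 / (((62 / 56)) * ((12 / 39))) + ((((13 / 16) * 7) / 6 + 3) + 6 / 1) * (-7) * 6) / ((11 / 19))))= 21583936 / 2745277567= 0.01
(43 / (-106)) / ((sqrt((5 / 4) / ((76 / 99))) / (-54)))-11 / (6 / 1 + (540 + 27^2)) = -11 / 1275 + 1548 * sqrt(1045) / 2915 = 17.16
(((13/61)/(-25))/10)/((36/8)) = -13/68625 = -0.00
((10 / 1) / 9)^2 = 100 / 81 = 1.23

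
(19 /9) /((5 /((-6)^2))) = 76 /5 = 15.20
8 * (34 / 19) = 272 / 19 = 14.32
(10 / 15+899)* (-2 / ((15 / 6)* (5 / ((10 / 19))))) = -21592 / 285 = -75.76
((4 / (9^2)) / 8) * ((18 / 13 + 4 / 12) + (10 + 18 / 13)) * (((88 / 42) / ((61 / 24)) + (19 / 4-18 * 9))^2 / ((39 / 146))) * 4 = 380397239250625 / 12836065788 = 29635.03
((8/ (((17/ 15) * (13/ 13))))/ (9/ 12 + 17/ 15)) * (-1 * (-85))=36000/ 113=318.58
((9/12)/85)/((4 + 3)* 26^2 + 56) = 1/542640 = 0.00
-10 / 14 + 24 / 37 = -17 / 259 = -0.07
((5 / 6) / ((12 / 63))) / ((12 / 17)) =595 / 96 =6.20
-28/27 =-1.04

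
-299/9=-33.22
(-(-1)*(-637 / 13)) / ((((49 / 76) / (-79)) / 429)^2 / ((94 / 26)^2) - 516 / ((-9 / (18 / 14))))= -29743980164802288 / 44746045962226663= -0.66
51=51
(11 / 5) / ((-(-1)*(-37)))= -0.06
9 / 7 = 1.29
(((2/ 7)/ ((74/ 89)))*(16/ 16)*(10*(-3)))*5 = -13350/ 259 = -51.54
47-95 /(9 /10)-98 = -1409 /9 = -156.56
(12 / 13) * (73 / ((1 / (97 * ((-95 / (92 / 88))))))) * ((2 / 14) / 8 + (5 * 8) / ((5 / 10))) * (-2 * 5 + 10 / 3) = 663156184900 / 2093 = 316844808.84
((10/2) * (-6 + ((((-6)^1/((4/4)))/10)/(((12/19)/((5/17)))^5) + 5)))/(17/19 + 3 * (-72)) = 11335037183885/481320345885696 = 0.02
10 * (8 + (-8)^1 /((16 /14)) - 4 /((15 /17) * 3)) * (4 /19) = -184 /171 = -1.08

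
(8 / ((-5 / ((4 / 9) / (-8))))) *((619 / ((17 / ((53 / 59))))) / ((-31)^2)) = 131228 / 43374735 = 0.00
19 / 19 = 1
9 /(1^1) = 9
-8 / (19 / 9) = -72 / 19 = -3.79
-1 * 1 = -1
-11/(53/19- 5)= 209/42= 4.98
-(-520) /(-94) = -260 /47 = -5.53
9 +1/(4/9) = 45/4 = 11.25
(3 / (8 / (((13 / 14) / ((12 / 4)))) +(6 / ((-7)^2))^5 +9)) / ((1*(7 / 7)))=3672178237 / 42653796295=0.09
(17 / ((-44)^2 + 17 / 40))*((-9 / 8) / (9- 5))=-255 / 103276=-0.00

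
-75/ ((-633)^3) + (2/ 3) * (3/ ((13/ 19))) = 2.92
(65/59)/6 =65/354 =0.18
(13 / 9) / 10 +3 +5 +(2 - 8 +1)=283 / 90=3.14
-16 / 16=-1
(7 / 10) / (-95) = -7 / 950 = -0.01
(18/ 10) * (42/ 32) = 189/ 80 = 2.36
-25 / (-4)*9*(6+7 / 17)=24525 / 68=360.66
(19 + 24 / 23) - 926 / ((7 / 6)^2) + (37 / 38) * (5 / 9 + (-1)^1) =-127331167 / 192717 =-660.72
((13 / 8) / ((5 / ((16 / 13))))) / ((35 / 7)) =2 / 25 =0.08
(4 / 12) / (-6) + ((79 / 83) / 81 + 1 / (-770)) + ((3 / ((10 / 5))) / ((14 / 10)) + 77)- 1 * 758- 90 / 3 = -3675327823 / 5176710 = -709.97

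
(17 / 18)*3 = 17 / 6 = 2.83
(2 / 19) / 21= 2 / 399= 0.01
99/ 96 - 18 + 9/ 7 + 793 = 174119/ 224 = 777.32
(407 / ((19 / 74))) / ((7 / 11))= 331298 / 133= 2490.96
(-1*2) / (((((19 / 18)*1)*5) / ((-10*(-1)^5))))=-72 / 19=-3.79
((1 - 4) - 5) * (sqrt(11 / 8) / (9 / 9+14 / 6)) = -3 * sqrt(22) / 5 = -2.81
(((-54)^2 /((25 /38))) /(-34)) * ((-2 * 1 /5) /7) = 110808 /14875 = 7.45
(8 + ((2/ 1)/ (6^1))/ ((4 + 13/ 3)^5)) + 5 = 126953206/ 9765625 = 13.00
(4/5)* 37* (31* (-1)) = -4588/5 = -917.60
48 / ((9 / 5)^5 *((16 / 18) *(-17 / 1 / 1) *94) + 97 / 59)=-8850000 / 4948370491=-0.00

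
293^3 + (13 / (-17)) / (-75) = 32071040188 / 1275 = 25153757.01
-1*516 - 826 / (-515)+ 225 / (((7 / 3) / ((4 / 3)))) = -1390898 / 3605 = -385.82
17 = 17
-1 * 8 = -8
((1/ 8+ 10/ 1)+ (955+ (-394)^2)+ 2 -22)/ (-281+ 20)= -416483/ 696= -598.40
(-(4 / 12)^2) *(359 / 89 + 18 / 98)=-18392 / 39249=-0.47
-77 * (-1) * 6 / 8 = 231 / 4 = 57.75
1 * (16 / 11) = 16 / 11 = 1.45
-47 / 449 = -0.10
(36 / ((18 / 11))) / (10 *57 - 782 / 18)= 198 / 4739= 0.04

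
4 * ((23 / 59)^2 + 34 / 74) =315000 / 128797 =2.45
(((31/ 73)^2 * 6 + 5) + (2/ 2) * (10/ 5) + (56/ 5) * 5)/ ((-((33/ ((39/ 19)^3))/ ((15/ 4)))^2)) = -30040659079379325/ 485369719707664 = -61.89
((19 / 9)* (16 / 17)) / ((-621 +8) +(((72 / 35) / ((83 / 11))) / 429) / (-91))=-1044730960 / 322316687907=-0.00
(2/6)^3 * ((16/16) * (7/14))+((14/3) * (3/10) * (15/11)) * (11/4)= 569/108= 5.27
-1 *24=-24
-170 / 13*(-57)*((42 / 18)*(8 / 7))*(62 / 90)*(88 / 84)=3524576 / 2457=1434.50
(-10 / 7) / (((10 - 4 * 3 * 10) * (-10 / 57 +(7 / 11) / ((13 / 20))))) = 741 / 45850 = 0.02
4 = 4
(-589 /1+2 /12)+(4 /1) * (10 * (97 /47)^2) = -5546237 /13254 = -418.46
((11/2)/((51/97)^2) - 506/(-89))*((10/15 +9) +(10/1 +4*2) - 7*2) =485588543/1388934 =349.61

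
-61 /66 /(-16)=61 /1056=0.06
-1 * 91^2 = -8281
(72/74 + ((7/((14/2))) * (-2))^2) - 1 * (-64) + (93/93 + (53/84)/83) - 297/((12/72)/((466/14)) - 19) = 586491514879/6850234020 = 85.62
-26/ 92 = -13/ 46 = -0.28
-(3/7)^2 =-9/49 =-0.18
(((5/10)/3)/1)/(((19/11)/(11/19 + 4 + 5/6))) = 6787/12996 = 0.52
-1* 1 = -1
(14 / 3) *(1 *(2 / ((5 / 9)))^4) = 489888 / 625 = 783.82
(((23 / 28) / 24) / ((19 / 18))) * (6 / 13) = 207 / 13832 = 0.01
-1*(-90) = 90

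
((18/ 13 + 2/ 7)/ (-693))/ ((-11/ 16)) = 2432/ 693693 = 0.00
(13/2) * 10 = 65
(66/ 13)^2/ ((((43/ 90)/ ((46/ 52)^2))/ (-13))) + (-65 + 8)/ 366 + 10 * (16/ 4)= -508.97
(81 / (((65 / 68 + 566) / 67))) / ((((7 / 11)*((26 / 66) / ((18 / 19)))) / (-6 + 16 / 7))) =-1607520816 / 11964281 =-134.36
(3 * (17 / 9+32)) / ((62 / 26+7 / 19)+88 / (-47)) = 115.44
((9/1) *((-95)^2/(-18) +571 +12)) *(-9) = -13221/2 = -6610.50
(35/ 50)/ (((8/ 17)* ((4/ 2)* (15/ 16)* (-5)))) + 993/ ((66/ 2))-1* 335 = -2516809/ 8250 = -305.07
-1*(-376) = 376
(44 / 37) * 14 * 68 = 41888 / 37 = 1132.11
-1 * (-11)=11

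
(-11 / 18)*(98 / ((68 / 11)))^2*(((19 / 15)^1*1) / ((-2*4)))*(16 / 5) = 60718889 / 780300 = 77.81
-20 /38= -10 /19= -0.53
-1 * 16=-16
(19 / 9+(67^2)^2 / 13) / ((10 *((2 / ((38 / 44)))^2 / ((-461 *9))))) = -1886385529841 / 15730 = -119922792.74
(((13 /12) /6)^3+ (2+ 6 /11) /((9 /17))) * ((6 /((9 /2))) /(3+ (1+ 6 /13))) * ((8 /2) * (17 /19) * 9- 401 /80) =10622276718287 /271470735360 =39.13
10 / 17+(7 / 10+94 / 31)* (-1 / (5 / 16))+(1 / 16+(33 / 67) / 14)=-1112956133 / 98865200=-11.26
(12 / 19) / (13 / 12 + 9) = 144 / 2299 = 0.06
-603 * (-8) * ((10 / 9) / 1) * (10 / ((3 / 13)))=696800 / 3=232266.67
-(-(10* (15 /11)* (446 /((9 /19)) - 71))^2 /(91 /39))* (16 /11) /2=43924886.41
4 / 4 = 1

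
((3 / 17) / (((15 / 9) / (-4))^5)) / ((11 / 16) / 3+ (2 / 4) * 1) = -35831808 / 1859375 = -19.27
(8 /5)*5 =8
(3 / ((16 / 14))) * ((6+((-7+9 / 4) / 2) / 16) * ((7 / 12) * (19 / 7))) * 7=697319 / 4096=170.24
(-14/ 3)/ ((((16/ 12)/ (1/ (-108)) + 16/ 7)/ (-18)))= -147/ 248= -0.59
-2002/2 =-1001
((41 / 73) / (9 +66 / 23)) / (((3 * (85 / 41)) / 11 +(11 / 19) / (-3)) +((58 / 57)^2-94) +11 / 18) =-921184638 / 1790683937861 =-0.00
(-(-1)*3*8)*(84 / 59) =2016 / 59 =34.17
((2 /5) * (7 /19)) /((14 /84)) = 84 /95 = 0.88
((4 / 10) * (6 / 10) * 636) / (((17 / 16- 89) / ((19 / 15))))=-128896 / 58625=-2.20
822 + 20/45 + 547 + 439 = 16276/9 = 1808.44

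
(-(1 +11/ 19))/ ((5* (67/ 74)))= -444/ 1273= -0.35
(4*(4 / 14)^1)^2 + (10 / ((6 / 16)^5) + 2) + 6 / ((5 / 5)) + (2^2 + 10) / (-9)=16148606 / 11907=1356.23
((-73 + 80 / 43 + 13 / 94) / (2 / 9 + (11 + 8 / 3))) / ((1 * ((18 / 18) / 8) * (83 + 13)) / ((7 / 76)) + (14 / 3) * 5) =-54240543 / 1629936500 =-0.03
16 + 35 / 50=167 / 10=16.70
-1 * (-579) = 579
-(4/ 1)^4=-256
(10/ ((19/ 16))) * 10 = 1600/ 19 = 84.21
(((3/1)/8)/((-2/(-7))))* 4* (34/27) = 119/18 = 6.61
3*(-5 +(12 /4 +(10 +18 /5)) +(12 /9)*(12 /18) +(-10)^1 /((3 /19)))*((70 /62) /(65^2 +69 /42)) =-224224 /5503089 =-0.04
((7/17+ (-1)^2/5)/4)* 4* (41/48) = 533/1020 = 0.52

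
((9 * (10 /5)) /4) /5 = 9 /10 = 0.90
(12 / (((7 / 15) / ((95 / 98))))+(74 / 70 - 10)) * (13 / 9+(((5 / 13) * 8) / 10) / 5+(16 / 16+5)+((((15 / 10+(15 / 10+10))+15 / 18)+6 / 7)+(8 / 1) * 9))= 21148279697 / 14045850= 1505.66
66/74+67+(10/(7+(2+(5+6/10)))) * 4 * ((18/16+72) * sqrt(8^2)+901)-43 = 11063633/2701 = 4096.12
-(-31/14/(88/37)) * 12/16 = 3441/4928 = 0.70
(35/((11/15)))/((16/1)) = 525/176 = 2.98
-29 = -29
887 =887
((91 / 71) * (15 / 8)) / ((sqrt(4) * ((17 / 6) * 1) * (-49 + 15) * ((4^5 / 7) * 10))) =-5733 / 672366592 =-0.00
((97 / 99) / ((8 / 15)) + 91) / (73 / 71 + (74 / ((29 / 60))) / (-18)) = -50464031 / 4064632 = -12.42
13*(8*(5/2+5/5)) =364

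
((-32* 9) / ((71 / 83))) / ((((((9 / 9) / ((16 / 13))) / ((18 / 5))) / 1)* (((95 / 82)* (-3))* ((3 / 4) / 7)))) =1756274688 / 438425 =4005.87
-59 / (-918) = 59 / 918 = 0.06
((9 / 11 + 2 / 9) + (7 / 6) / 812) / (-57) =-23929 / 1309176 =-0.02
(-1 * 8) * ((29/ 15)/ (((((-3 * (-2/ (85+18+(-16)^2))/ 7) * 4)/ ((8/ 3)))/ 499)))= -290924984/ 135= -2154999.88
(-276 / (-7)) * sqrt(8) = 552 * sqrt(2) / 7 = 111.52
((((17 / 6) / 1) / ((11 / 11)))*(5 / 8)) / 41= 85 / 1968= 0.04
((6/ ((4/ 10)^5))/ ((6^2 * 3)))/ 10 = 625/ 1152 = 0.54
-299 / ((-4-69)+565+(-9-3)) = -299 / 480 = -0.62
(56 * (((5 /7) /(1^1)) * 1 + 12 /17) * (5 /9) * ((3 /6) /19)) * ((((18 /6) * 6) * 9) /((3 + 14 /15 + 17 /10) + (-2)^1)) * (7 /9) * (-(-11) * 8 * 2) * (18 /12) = 374774400 /35207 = 10644.88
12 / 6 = 2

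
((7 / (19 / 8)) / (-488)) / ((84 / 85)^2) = -7225 / 1168272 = -0.01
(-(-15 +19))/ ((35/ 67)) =-268/ 35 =-7.66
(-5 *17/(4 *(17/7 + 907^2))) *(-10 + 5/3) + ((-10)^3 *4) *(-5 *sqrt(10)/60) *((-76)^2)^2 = 2975/13820544 + 33362176000 *sqrt(10)/3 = 35166821286.47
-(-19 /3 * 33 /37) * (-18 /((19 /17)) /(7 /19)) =-63954 /259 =-246.93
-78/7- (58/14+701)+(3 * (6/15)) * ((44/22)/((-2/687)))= -53924/35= -1540.69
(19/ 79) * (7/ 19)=7/ 79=0.09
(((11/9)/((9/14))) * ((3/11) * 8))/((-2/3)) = -56/9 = -6.22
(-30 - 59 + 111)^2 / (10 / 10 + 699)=0.69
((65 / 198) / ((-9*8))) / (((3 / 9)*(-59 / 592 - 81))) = 2405 / 14259267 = 0.00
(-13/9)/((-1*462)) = 13/4158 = 0.00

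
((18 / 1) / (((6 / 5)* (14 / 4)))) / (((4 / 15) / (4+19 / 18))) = 325 / 4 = 81.25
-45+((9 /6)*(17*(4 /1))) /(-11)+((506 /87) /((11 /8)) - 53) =-98612 /957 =-103.04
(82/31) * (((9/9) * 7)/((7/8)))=656/31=21.16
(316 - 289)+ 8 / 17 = 467 / 17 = 27.47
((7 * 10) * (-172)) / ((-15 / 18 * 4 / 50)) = 180600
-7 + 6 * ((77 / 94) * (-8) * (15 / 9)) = -3409 / 47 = -72.53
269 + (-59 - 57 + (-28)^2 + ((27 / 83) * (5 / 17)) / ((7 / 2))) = 9255019 / 9877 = 937.03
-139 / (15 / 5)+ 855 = 2426 / 3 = 808.67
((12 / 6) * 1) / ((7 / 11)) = 22 / 7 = 3.14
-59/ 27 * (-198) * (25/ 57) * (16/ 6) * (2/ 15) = 103840/ 1539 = 67.47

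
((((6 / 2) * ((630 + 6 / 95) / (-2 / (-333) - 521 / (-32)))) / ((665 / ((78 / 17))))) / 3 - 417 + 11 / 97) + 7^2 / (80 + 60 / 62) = -3775897860952686403 / 9076360935678050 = -416.01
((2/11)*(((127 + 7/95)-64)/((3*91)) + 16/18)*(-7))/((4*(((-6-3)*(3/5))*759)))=43568/501115329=0.00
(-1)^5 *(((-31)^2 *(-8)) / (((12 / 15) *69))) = 9610 / 69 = 139.28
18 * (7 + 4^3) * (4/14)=2556/7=365.14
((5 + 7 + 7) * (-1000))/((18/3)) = -3166.67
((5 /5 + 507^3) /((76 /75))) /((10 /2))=488714415 /19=25721811.32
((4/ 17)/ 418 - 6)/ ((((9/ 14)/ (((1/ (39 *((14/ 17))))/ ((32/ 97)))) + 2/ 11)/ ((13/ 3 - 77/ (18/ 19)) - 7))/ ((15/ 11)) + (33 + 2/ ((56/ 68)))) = -5467388801/ 32230983697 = -0.17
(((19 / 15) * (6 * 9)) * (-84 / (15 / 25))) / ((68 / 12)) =-28728 / 17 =-1689.88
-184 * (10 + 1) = -2024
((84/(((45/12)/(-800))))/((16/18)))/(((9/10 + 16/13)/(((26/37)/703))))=-68140800/7205047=-9.46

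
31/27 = 1.15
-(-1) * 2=2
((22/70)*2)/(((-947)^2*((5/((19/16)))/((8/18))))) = 209/2824948350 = 0.00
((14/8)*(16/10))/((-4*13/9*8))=-63/1040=-0.06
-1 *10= -10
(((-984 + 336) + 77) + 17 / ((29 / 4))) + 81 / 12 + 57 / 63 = -1366597 / 2436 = -561.00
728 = 728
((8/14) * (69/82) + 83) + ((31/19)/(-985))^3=157050087193739108/1881271130976125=83.48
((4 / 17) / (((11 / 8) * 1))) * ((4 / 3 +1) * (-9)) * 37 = -24864 / 187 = -132.96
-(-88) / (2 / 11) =484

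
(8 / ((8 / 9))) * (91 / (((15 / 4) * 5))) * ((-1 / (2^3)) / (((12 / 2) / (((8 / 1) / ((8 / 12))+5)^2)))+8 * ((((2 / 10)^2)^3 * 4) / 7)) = -410901907 / 1562500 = -262.98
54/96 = 0.56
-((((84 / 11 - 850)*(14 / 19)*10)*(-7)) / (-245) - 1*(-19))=33093 / 209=158.34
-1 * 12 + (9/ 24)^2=-759/ 64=-11.86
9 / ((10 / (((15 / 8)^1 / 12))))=9 / 64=0.14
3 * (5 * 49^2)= 36015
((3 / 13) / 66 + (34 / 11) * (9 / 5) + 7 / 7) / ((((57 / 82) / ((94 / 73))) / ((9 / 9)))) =36192914 / 2975115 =12.17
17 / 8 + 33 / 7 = 383 / 56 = 6.84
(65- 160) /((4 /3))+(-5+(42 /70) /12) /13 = -4656 /65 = -71.63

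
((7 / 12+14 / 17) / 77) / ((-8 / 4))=-41 / 4488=-0.01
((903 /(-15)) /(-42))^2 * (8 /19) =3698 /4275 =0.87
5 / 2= 2.50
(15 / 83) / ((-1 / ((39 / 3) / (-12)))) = 65 / 332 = 0.20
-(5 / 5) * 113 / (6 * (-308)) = 113 / 1848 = 0.06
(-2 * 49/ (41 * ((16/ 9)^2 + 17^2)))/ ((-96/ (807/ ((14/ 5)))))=152523/ 6209696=0.02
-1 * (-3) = 3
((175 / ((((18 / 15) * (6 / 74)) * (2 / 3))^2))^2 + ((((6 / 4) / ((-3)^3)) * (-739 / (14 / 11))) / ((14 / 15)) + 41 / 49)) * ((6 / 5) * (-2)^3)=-251108295372583 / 15120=-16607691492.90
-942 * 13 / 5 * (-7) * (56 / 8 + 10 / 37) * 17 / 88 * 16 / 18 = 130668902 / 6105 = 21403.59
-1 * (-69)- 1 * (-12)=81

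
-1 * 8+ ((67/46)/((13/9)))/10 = -47237/5980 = -7.90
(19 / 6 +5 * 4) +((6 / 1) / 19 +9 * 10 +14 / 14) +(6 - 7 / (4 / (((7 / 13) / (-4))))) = 1431233 / 11856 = 120.72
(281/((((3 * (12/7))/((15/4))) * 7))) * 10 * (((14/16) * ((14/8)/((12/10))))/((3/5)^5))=5378515625/1119744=4803.34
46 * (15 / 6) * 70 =8050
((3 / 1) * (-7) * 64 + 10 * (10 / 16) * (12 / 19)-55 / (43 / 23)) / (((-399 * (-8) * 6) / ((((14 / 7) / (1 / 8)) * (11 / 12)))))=-6153719 / 5867694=-1.05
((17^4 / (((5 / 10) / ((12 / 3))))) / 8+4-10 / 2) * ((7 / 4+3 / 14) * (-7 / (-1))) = 1148400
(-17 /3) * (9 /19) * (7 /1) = -357 /19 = -18.79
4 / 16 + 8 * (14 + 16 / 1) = 961 / 4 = 240.25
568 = 568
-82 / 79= -1.04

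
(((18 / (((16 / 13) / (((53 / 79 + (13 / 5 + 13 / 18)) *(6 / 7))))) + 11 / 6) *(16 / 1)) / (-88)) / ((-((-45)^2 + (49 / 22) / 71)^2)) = 190940361557 / 82993094879129295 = 0.00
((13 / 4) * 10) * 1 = 65 / 2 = 32.50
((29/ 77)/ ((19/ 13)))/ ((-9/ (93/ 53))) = -0.05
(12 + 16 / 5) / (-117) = -76 / 585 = -0.13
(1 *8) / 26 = 4 / 13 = 0.31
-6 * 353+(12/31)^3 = -63095610/29791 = -2117.94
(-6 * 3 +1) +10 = -7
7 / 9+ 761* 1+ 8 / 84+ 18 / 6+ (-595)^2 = 22351762 / 63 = 354789.87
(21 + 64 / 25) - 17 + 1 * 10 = 414 / 25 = 16.56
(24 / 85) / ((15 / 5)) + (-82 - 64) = -12402 / 85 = -145.91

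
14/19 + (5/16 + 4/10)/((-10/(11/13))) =133687/197600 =0.68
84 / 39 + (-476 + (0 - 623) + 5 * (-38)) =-16729 / 13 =-1286.85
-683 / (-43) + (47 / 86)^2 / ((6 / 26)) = 17.18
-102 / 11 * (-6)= 612 / 11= 55.64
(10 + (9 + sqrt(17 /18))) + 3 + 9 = sqrt(34) /6 + 31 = 31.97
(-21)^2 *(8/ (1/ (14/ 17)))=49392/ 17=2905.41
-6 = -6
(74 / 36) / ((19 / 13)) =481 / 342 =1.41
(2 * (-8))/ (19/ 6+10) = -96/ 79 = -1.22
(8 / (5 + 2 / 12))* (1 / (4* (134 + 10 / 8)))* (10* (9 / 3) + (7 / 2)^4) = 8643 / 16771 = 0.52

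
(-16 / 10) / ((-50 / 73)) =292 / 125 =2.34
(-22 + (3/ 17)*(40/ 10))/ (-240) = 181/ 2040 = 0.09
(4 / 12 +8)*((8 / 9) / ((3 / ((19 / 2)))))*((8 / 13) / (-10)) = -1520 / 1053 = -1.44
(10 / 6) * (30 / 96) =25 / 48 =0.52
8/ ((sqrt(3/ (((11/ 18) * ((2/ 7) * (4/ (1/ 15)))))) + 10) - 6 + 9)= 22880/ 37117 - 48 * sqrt(385)/ 37117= 0.59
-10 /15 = -2 /3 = -0.67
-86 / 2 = -43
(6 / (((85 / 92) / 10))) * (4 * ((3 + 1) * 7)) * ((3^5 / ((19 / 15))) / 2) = 697673.31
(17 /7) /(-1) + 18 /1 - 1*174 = -1109 /7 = -158.43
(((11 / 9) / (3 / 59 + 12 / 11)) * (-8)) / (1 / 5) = -285560 / 6669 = -42.82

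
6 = 6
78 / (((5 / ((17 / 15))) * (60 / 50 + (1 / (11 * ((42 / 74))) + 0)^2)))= 23585562 / 1635055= 14.42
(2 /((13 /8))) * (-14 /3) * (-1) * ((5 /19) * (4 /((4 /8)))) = 8960 /741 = 12.09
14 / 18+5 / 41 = 0.90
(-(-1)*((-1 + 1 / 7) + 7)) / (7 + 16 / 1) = 43 / 161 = 0.27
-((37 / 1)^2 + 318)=-1687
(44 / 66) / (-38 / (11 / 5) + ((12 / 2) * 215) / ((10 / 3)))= 22 / 12201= 0.00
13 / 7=1.86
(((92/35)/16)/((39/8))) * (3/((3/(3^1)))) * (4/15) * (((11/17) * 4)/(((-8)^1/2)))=-2024/116025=-0.02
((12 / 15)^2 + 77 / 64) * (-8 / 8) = -2949 / 1600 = -1.84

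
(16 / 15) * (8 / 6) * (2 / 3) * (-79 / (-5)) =10112 / 675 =14.98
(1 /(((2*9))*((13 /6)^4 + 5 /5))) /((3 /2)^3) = 64 /89571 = 0.00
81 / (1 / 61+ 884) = 0.09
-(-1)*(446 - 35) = 411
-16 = -16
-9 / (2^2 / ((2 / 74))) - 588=-87033 / 148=-588.06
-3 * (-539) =1617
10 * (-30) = -300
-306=-306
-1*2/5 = -2/5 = -0.40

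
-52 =-52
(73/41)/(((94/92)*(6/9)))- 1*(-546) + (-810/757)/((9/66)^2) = 716344383/1458739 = 491.07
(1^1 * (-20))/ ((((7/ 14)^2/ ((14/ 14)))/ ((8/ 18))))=-320/ 9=-35.56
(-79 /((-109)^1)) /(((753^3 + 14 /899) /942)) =66901782 /41838019527533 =0.00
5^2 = 25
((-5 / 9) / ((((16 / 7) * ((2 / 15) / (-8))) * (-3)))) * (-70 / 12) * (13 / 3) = 79625 / 648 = 122.88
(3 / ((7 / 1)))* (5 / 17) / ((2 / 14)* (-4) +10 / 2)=15 / 527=0.03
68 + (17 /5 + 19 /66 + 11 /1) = 27287 /330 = 82.69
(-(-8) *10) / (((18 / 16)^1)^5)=2621440 / 59049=44.39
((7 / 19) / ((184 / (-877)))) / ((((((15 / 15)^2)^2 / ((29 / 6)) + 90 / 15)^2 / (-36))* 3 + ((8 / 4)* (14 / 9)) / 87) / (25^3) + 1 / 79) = -172069743234375 / 1220460322808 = -140.99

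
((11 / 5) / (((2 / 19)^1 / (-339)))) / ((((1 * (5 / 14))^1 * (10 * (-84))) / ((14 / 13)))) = 165319 / 6500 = 25.43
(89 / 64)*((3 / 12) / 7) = 89 / 1792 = 0.05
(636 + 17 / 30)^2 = 364695409 / 900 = 405217.12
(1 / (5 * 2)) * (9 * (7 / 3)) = 2.10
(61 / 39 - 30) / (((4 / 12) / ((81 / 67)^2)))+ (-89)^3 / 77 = -41700139406 / 4493489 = -9280.12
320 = 320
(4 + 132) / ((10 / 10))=136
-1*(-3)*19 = 57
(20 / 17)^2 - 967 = -279063 / 289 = -965.62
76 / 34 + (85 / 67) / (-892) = 2269587 / 1015988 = 2.23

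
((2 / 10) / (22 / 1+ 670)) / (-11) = -1 / 38060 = -0.00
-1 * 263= -263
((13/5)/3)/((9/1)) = 13/135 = 0.10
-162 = -162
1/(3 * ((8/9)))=3/8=0.38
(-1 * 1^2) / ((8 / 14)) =-7 / 4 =-1.75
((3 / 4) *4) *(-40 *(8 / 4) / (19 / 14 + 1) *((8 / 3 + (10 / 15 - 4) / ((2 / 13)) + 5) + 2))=13440 / 11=1221.82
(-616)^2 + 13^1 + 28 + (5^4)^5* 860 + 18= 82015991211317015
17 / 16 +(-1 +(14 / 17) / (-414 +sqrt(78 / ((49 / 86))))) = 2877391 / 47552944- 49 *sqrt(1677) / 35664708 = 0.06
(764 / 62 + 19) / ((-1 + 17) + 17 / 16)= 15536 / 8463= 1.84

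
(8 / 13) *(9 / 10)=36 / 65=0.55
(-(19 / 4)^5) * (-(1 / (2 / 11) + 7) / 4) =61902475 / 8192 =7556.45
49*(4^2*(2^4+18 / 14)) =13552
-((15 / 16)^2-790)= 789.12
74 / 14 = 37 / 7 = 5.29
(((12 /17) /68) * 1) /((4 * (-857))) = -3 /990692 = -0.00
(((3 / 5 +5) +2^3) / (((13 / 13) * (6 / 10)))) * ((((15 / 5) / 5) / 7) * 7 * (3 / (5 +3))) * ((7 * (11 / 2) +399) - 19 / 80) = 1784031 / 800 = 2230.04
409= 409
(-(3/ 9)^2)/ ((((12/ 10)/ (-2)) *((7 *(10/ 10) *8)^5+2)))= 5/ 14869758006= 0.00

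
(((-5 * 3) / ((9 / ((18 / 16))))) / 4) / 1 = -15 / 32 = -0.47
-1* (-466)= 466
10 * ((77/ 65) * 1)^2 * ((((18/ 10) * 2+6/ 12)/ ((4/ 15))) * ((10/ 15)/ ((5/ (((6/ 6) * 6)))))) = 729267/ 4225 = 172.61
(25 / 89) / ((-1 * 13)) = -0.02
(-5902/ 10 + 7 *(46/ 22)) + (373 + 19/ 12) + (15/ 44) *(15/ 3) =-65761/ 330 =-199.28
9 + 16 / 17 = 169 / 17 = 9.94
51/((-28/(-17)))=867/28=30.96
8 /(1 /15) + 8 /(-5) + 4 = 612 /5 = 122.40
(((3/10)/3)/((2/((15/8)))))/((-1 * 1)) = -3/32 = -0.09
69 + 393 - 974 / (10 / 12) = -3534 / 5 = -706.80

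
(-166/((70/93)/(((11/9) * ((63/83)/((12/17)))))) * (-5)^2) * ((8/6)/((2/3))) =-28985/2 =-14492.50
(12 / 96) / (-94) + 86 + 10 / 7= 460217 / 5264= 87.43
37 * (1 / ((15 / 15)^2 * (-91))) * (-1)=37 / 91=0.41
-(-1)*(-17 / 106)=-17 / 106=-0.16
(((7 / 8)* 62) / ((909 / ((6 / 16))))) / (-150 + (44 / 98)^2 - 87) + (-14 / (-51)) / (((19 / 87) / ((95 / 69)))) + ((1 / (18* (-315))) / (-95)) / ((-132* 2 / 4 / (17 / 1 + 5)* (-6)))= 3013787145149745359 / 1741559204392408800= 1.73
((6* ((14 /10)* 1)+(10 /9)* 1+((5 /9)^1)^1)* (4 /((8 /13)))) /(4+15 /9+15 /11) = 9.31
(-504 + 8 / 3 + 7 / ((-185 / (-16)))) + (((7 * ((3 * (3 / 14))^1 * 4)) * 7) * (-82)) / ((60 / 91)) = -1794973 / 111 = -16170.93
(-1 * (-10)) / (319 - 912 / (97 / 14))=194 / 3635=0.05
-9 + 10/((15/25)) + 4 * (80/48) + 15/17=776/51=15.22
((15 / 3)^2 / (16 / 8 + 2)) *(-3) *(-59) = 1106.25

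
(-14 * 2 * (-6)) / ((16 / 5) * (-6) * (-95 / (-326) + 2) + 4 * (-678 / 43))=-245315 / 156337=-1.57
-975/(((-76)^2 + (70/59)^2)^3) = -3163540023075/625702300983499668032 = -0.00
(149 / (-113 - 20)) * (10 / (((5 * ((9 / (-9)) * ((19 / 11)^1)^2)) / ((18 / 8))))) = 162261 / 96026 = 1.69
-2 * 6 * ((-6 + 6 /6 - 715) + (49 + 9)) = 7944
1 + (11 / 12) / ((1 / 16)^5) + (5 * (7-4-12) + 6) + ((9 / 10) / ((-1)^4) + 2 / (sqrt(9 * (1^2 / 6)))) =2 * sqrt(6) / 3 + 28834727 / 30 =961159.20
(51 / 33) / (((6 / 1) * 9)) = 17 / 594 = 0.03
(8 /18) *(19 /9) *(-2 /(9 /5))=-760 /729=-1.04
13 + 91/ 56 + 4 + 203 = 1773/ 8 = 221.62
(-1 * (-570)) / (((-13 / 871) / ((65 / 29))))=-2482350 / 29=-85598.28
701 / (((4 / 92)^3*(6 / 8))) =11372089.33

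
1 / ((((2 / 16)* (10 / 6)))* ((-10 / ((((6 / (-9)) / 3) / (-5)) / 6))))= -4 / 1125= -0.00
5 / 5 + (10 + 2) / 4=4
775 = 775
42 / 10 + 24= 141 / 5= 28.20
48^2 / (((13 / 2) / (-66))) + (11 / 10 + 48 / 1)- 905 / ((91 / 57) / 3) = -25045.97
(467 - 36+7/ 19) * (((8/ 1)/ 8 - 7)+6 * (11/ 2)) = 221292/ 19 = 11646.95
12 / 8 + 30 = 63 / 2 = 31.50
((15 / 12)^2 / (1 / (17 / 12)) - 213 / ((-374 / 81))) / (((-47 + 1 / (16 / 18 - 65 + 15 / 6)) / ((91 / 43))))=-175171466197 / 80499029952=-2.18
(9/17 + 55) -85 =-501/17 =-29.47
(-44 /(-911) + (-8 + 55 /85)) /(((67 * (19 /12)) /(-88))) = 119462112 /19714951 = 6.06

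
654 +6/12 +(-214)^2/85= 202857/170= 1193.28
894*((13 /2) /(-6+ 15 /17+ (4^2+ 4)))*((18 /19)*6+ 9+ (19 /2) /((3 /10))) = 86998418 /4807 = 18098.28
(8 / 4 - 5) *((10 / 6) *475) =-2375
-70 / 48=-35 / 24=-1.46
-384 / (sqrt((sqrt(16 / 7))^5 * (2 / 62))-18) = 384 / (-32 * sqrt(31) * 7^(3 / 4) / 1519 + 18) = 21.95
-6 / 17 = -0.35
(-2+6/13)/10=-2/13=-0.15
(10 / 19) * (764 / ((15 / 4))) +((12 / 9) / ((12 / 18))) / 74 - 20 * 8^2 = -2473319 / 2109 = -1172.74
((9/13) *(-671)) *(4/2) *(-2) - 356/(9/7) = 185008/117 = 1581.26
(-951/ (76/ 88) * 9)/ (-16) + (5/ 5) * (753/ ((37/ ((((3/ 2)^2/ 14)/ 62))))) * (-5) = 1511200827/ 2440816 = 619.14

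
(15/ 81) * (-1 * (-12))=20/ 9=2.22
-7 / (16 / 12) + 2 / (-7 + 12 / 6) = -113 / 20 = -5.65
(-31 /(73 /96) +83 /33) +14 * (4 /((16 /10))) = -3.25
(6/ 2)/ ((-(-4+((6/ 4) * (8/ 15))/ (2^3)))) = 10/ 13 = 0.77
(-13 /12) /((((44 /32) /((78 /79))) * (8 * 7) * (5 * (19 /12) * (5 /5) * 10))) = -0.00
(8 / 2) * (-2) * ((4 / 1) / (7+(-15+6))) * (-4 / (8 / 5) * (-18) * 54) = 38880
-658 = -658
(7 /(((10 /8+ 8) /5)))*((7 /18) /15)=98 /999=0.10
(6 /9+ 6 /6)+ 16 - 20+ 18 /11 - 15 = -518 /33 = -15.70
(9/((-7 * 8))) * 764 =-1719/14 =-122.79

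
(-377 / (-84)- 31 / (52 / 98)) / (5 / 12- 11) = 5.10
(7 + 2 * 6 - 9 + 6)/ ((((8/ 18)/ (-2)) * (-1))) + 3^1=75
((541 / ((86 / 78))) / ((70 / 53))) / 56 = 1118247 / 168560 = 6.63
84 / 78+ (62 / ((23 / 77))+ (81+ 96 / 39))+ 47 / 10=887443 / 2990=296.80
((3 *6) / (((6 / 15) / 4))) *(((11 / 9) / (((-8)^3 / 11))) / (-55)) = 11 / 128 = 0.09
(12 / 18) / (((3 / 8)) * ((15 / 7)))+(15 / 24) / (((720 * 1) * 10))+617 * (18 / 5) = 76793347 / 34560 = 2222.03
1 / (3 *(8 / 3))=1 / 8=0.12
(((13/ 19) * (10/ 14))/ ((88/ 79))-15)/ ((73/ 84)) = -511275/ 30514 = -16.76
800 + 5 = 805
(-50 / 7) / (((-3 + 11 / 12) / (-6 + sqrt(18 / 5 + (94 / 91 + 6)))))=-144 / 7 + 24 * sqrt(2201290) / 3185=-9.39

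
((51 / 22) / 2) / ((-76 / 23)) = -1173 / 3344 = -0.35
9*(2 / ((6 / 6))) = 18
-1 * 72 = -72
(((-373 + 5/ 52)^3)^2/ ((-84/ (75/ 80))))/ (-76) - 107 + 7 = 265809955284285817599152005/ 673149717839872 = 394874941249.72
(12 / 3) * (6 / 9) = 8 / 3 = 2.67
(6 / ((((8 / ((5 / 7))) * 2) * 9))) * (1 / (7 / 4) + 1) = 0.05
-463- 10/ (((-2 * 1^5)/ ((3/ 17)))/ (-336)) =-12911/ 17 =-759.47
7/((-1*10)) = -7/10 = -0.70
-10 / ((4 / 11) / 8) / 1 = -220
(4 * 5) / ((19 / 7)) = 7.37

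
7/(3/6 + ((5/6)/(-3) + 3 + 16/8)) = 1.34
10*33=330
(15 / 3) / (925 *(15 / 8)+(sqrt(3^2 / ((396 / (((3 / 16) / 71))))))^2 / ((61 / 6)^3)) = 1772721610 / 614912808489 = 0.00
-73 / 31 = -2.35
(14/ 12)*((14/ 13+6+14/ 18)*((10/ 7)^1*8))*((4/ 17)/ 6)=73520/ 17901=4.11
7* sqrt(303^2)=2121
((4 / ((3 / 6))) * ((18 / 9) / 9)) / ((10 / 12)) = 32 / 15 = 2.13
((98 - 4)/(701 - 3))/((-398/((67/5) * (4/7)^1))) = -6298/2430785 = -0.00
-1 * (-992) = 992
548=548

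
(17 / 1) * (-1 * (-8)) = 136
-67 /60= -1.12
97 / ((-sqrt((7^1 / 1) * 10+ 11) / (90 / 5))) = -194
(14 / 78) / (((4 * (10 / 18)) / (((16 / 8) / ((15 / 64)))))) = 224 / 325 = 0.69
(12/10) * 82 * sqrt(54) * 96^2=13602816 * sqrt(6)/5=6663991.65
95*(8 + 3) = 1045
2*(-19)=-38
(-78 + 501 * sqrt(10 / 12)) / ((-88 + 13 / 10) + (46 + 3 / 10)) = -9.39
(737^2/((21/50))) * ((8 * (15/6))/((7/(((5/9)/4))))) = 678961250/1323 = 513198.22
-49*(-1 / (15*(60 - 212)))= -49 / 2280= -0.02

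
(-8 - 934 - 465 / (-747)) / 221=-18031 / 4233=-4.26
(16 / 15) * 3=16 / 5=3.20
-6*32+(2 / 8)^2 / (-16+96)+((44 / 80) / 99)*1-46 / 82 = -192.55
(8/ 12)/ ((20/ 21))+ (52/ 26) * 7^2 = 987/ 10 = 98.70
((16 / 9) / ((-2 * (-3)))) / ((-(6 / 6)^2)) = -8 / 27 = -0.30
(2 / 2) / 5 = 1 / 5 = 0.20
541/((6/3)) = 541/2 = 270.50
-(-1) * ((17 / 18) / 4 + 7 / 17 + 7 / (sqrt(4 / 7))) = 9.91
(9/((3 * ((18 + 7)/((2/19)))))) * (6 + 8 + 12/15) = 444/2375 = 0.19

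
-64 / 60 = -16 / 15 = -1.07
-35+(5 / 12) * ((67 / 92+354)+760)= 158045 / 368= 429.47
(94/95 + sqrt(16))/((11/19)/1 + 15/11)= 2.57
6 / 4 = 3 / 2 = 1.50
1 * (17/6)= 17/6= 2.83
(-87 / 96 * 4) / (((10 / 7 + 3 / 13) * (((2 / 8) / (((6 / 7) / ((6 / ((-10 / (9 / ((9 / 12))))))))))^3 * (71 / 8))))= 377000 / 14183883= 0.03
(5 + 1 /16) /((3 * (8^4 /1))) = 27 /65536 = 0.00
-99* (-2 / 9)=22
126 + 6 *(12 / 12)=132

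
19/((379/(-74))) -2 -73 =-29831/379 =-78.71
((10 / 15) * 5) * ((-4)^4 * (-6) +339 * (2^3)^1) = 3920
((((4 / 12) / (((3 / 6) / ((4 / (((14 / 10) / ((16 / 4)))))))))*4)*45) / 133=9600 / 931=10.31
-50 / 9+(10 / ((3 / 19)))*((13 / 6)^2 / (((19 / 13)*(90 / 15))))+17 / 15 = 47761 / 1620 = 29.48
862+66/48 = 863.38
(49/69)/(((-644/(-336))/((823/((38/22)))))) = 1774388/10051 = 176.54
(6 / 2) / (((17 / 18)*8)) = 27 / 68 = 0.40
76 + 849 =925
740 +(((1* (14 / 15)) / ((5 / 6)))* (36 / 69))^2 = 244775396 / 330625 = 740.34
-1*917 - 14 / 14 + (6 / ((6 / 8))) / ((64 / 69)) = -7275 / 8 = -909.38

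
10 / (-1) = -10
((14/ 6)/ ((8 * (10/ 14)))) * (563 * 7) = 193109/ 120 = 1609.24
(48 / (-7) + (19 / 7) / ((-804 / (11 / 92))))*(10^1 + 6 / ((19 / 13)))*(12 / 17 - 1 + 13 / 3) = -52245617 / 133722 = -390.70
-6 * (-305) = 1830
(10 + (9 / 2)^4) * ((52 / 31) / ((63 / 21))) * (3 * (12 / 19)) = 445.02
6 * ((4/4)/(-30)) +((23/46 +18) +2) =203/10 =20.30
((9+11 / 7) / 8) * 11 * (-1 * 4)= -407 / 7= -58.14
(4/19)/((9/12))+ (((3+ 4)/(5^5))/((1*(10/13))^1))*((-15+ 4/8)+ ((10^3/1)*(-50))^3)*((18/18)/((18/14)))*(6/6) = -1008583333332450329/3562500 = -283111111110.86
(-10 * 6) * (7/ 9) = -140/ 3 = -46.67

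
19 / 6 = 3.17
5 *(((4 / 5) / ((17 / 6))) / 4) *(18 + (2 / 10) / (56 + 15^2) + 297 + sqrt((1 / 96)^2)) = 111.18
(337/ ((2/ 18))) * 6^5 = 23584608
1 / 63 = 0.02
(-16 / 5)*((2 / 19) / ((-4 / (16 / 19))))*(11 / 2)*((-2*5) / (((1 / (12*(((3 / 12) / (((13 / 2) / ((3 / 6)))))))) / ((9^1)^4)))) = -27713664 / 4693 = -5905.32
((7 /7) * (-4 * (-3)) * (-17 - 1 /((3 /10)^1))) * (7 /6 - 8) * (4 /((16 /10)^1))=12505 /3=4168.33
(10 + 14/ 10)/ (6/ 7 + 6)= 133/ 80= 1.66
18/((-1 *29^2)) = -18/841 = -0.02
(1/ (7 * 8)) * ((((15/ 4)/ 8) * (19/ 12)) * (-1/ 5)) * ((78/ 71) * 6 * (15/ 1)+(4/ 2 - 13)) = -118541/ 508928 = -0.23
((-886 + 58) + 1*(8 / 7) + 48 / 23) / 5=-132788 / 805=-164.95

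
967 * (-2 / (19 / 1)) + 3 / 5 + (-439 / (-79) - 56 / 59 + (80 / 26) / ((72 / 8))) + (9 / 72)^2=-319045532249 / 3315648960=-96.22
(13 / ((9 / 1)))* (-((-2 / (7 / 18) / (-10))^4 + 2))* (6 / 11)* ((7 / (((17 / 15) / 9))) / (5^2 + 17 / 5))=-363428442 / 113850275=-3.19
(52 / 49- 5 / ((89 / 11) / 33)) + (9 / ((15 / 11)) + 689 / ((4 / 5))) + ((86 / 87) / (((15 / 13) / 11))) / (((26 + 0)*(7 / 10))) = 19327806517 / 22764420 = 849.04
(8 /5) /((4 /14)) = 28 /5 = 5.60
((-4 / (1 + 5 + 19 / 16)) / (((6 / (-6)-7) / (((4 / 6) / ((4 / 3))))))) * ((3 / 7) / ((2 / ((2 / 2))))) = 6 / 805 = 0.01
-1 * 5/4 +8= 27/4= 6.75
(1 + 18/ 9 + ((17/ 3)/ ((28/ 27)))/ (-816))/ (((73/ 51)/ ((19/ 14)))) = 1299429/ 457856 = 2.84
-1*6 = -6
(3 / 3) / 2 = 1 / 2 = 0.50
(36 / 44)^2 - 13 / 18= -115 / 2178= -0.05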